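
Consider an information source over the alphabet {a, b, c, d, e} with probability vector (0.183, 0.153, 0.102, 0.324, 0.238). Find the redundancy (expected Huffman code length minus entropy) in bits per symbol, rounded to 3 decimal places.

0.037 bits

Entropy H = −Σ p log₂ p ≈ 2.2184 bits.
Huffman merges: 51/500+153/1000→51/200; 183/1000+119/500→421/1000; 51/200+81/250→579/1000; 421/1000+579/1000→1. L = 451/200 ≈ 2.2550.
L − H = 2.2550 − 2.2184 = 0.037 bits.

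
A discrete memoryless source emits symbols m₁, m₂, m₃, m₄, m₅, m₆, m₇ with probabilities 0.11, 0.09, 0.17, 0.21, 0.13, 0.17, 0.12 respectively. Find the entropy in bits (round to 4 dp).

2.7546 bits

H = −Σ pᵢ log₂ pᵢ.
−0.11·log₂(0.11) = 0.3503
−0.09·log₂(0.09) = 0.3127
−0.17·log₂(0.17) = 0.4346
−0.21·log₂(0.21) = 0.4728
−0.13·log₂(0.13) = 0.3826
−0.17·log₂(0.17) = 0.4346
−0.12·log₂(0.12) = 0.3671
Sum ≈ 2.7546 → 2.7546 bits.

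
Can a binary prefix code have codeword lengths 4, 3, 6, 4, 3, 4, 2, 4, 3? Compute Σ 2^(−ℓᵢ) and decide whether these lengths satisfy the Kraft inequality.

0.890625; yes

With common denominator 2^6 = 64: Σ 2^(−ℓᵢ) = 4/64 + 8/64 + 1/64 + 4/64 + 8/64 + 4/64 + 16/64 + 4/64 + 8/64 = 57/64 = 0.890625.
Kraft's inequality requires Σ ≤ 1; here Σ = 0.890625 ≤ 1, so such a prefix code exists.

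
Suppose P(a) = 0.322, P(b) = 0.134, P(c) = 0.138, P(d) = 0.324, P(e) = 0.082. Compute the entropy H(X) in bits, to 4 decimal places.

2.1320 bits

H = −Σ pᵢ log₂ pᵢ.
−0.322·log₂(0.322) = 0.5264
−0.134·log₂(0.134) = 0.3886
−0.138·log₂(0.138) = 0.3943
−0.324·log₂(0.324) = 0.5268
−0.082·log₂(0.082) = 0.2959
Sum ≈ 2.1320 → 2.1320 bits.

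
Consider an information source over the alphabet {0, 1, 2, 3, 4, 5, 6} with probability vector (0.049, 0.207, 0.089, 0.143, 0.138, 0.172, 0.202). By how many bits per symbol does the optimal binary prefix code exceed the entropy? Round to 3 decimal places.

Entropy H = −Σ p log₂ p ≈ 2.6927 bits.
Huffman merges: 49/1000+89/1000→69/500; 69/500+69/500→69/250; 143/1000+43/250→63/200; 101/500+207/1000→409/1000; 69/250+63/200→591/1000; 409/1000+591/1000→1. L = 2729/1000 ≈ 2.7290.
L − H = 2.7290 − 2.6927 = 0.036 bits.

0.036 bits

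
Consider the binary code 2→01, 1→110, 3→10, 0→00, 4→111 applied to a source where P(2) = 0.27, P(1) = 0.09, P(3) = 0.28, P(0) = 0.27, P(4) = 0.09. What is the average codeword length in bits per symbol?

L̄ = Σ pᵢ·ℓᵢ = 0.27·2 + 0.09·3 + 0.28·2 + 0.27·2 + 0.09·3 = 2.18 bits/symbol.

2.18 bits/symbol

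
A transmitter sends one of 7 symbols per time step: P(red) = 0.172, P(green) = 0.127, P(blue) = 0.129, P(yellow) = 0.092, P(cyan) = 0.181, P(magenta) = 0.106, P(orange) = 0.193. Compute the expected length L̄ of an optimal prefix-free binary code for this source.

2.807 bits/symbol

Repeatedly combine the two least-probable nodes; the expected code length is the sum of the merged weights.
merge 23/250 + 53/500 → 99/500
merge 127/1000 + 129/1000 → 32/125
merge 43/250 + 181/1000 → 353/1000
merge 193/1000 + 99/500 → 391/1000
merge 32/125 + 353/1000 → 609/1000
merge 391/1000 + 609/1000 → 1
L = 99/500 + 32/125 + 353/1000 + 391/1000 + 609/1000 + 1 = 2807/1000 = 2.807 bits/symbol.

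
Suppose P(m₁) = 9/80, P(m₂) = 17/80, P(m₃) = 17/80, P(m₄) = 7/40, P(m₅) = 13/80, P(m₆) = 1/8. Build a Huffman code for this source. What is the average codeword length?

Repeatedly combine the two least-probable nodes; the expected code length is the sum of the merged weights.
merge 9/80 + 1/8 → 19/80
merge 13/80 + 7/40 → 27/80
merge 17/80 + 17/80 → 17/40
merge 19/80 + 27/80 → 23/40
merge 17/40 + 23/40 → 1
L = 19/80 + 27/80 + 17/40 + 23/40 + 1 = 103/40 = 2.575 bits/symbol.

2.575 bits/symbol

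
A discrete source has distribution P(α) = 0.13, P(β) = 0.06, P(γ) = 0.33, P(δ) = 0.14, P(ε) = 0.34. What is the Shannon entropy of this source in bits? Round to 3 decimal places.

2.080 bits

H = −Σ pᵢ log₂ pᵢ.
−0.13·log₂(0.13) = 0.3826
−0.06·log₂(0.06) = 0.2435
−0.33·log₂(0.33) = 0.5278
−0.14·log₂(0.14) = 0.3971
−0.34·log₂(0.34) = 0.5292
Sum ≈ 2.0803 → 2.080 bits.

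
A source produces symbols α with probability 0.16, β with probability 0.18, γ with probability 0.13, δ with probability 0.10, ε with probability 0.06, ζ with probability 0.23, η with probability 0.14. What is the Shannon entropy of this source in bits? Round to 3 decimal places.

H = −Σ pᵢ log₂ pᵢ.
−0.16·log₂(0.16) = 0.4230
−0.18·log₂(0.18) = 0.4453
−0.13·log₂(0.13) = 0.3826
−0.10·log₂(0.10) = 0.3322
−0.06·log₂(0.06) = 0.2435
−0.23·log₂(0.23) = 0.4877
−0.14·log₂(0.14) = 0.3971
Sum ≈ 2.7115 → 2.711 bits.

2.711 bits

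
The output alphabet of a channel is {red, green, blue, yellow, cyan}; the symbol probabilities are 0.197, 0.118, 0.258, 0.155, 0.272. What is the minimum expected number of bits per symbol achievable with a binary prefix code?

2.273 bits/symbol

Repeatedly combine the two least-probable nodes; the expected code length is the sum of the merged weights.
merge 59/500 + 31/200 → 273/1000
merge 197/1000 + 129/500 → 91/200
merge 34/125 + 273/1000 → 109/200
merge 91/200 + 109/200 → 1
L = 273/1000 + 91/200 + 109/200 + 1 = 2273/1000 = 2.273 bits/symbol.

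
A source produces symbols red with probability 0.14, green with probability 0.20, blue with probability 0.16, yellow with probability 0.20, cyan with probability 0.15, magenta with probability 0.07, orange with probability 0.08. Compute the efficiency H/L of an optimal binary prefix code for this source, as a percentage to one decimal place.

Entropy H = −Σ p log₂ p ≈ 2.7195 bits.
Huffman merges: 7/100+2/25→3/20; 7/50+3/20→29/100; 3/20+4/25→31/100; 1/5+1/5→2/5; 29/100+31/100→3/5; 2/5+3/5→1. L = 11/4 ≈ 2.7500.
Efficiency = H/L = 2.7195/2.7500 = 98.9%.

98.9%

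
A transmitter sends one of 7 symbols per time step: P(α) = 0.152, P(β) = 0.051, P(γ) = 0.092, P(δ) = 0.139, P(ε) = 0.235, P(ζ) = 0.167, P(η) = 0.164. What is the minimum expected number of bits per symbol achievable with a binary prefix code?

2.741 bits/symbol

Repeatedly combine the two least-probable nodes; the expected code length is the sum of the merged weights.
merge 51/1000 + 23/250 → 143/1000
merge 139/1000 + 143/1000 → 141/500
merge 19/125 + 41/250 → 79/250
merge 167/1000 + 47/200 → 201/500
merge 141/500 + 79/250 → 299/500
merge 201/500 + 299/500 → 1
L = 143/1000 + 141/500 + 79/250 + 201/500 + 299/500 + 1 = 2741/1000 = 2.741 bits/symbol.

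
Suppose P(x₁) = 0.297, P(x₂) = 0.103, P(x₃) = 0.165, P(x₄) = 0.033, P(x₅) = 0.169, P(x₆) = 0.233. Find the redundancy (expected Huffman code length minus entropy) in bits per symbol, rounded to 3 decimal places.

Entropy H = −Σ p log₂ p ≈ 2.3724 bits.
Huffman merges: 33/1000+103/1000→17/125; 17/125+33/200→301/1000; 169/1000+233/1000→201/500; 297/1000+301/1000→299/500; 201/500+299/500→1. L = 2437/1000 ≈ 2.4370.
L − H = 2.4370 − 2.3724 = 0.065 bits.

0.065 bits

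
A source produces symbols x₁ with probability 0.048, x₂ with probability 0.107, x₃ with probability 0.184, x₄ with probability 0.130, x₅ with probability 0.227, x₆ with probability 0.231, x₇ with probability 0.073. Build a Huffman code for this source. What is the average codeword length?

Repeatedly combine the two least-probable nodes; the expected code length is the sum of the merged weights.
merge 6/125 + 73/1000 → 121/1000
merge 107/1000 + 121/1000 → 57/250
merge 13/100 + 23/125 → 157/500
merge 227/1000 + 57/250 → 91/200
merge 231/1000 + 157/500 → 109/200
merge 91/200 + 109/200 → 1
L = 121/1000 + 57/250 + 157/500 + 91/200 + 109/200 + 1 = 2663/1000 = 2.663 bits/symbol.

2.663 bits/symbol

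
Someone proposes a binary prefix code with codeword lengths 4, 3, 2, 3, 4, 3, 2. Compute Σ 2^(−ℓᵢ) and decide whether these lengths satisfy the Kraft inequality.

With common denominator 2^4 = 16: Σ 2^(−ℓᵢ) = 1/16 + 2/16 + 4/16 + 2/16 + 1/16 + 2/16 + 4/16 = 16/16 = 1.
Kraft's inequality requires Σ ≤ 1; here Σ = 1 ≤ 1, so such a prefix code exists.

1; yes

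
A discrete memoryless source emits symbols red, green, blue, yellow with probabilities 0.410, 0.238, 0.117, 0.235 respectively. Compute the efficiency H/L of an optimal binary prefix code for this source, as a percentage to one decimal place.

Entropy H = −Σ p log₂ p ≈ 1.8734 bits.
Huffman merges: 117/1000+47/200→44/125; 119/500+44/125→59/100; 41/100+59/100→1. L = 971/500 ≈ 1.9420.
Efficiency = H/L = 1.8734/1.9420 = 96.5%.

96.5%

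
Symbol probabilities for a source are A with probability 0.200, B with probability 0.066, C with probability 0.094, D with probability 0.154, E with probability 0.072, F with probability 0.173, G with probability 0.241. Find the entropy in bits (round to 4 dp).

H = −Σ pᵢ log₂ pᵢ.
−0.200·log₂(0.200) = 0.4644
−0.066·log₂(0.066) = 0.2588
−0.094·log₂(0.094) = 0.3207
−0.154·log₂(0.154) = 0.4156
−0.072·log₂(0.072) = 0.2733
−0.173·log₂(0.173) = 0.4379
−0.241·log₂(0.241) = 0.4947
Sum ≈ 2.6654 → 2.6654 bits.

2.6654 bits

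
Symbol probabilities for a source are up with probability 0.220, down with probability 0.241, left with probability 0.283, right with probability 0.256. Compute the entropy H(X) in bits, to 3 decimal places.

H = −Σ pᵢ log₂ pᵢ.
−0.220·log₂(0.220) = 0.4806
−0.241·log₂(0.241) = 0.4947
−0.283·log₂(0.283) = 0.5154
−0.256·log₂(0.256) = 0.5032
Sum ≈ 1.9939 → 1.994 bits.

1.994 bits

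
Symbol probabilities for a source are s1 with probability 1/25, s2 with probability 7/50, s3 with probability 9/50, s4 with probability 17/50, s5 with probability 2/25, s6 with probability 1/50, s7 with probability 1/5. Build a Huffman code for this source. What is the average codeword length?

2.48 bits/symbol

Repeatedly combine the two least-probable nodes; the expected code length is the sum of the merged weights.
merge 1/50 + 1/25 → 3/50
merge 3/50 + 2/25 → 7/50
merge 7/50 + 7/50 → 7/25
merge 9/50 + 1/5 → 19/50
merge 7/25 + 17/50 → 31/50
merge 19/50 + 31/50 → 1
L = 3/50 + 7/50 + 7/25 + 19/50 + 31/50 + 1 = 62/25 = 2.48 bits/symbol.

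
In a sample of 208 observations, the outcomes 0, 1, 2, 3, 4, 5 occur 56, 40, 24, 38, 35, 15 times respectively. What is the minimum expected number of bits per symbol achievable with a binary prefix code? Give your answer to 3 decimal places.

2.538 bits/symbol

Probabilities are the counts divided by 208.
Repeatedly combine the two least-probable nodes; the expected code length is the sum of the merged weights.
merge 15/208 + 3/26 → 3/16
merge 35/208 + 19/104 → 73/208
merge 3/16 + 5/26 → 79/208
merge 7/26 + 73/208 → 129/208
merge 79/208 + 129/208 → 1
L = 3/16 + 73/208 + 79/208 + 129/208 + 1 = 33/13 ≈ 2.538 bits/symbol.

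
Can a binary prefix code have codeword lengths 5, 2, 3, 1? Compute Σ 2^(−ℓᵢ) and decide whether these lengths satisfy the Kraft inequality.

With common denominator 2^5 = 32: Σ 2^(−ℓᵢ) = 1/32 + 8/32 + 4/32 + 16/32 = 29/32 = 0.90625.
Kraft's inequality requires Σ ≤ 1; here Σ = 0.90625 ≤ 1, so such a prefix code exists.

0.90625; yes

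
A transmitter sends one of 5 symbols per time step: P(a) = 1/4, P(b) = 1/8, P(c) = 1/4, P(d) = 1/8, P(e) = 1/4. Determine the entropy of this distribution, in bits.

2.25 bits

Each probability is a power of 1/2, so log₂(1/p) is an integer.
H = Σ p·log₂(1/p) = 1/4·2 + 1/8·3 + 1/4·2 + 1/8·3 + 1/4·2 = 2.25 bits.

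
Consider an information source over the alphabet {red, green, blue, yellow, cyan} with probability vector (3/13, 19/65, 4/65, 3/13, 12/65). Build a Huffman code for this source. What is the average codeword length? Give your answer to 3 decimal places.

2.246 bits/symbol

Repeatedly combine the two least-probable nodes; the expected code length is the sum of the merged weights.
merge 4/65 + 12/65 → 16/65
merge 3/13 + 3/13 → 6/13
merge 16/65 + 19/65 → 7/13
merge 6/13 + 7/13 → 1
L = 16/65 + 6/13 + 7/13 + 1 = 146/65 ≈ 2.246 bits/symbol.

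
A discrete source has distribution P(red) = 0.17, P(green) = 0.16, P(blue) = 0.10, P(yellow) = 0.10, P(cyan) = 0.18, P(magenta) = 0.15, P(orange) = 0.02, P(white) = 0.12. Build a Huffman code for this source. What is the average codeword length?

Repeatedly combine the two least-probable nodes; the expected code length is the sum of the merged weights.
merge 1/50 + 1/10 → 3/25
merge 1/10 + 3/25 → 11/50
merge 3/25 + 3/20 → 27/100
merge 4/25 + 17/100 → 33/100
merge 9/50 + 11/50 → 2/5
merge 27/100 + 33/100 → 3/5
merge 2/5 + 3/5 → 1
L = 3/25 + 11/50 + 27/100 + 33/100 + 2/5 + 3/5 + 1 = 147/50 = 2.94 bits/symbol.

2.94 bits/symbol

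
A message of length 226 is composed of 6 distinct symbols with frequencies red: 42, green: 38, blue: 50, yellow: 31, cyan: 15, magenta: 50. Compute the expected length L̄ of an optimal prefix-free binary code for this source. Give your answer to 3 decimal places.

Probabilities are the counts divided by 226.
Repeatedly combine the two least-probable nodes; the expected code length is the sum of the merged weights.
merge 15/226 + 31/226 → 23/113
merge 19/113 + 21/113 → 40/113
merge 23/113 + 25/113 → 48/113
merge 25/113 + 40/113 → 65/113
merge 48/113 + 65/113 → 1
L = 23/113 + 40/113 + 48/113 + 65/113 + 1 = 289/113 ≈ 2.558 bits/symbol.

2.558 bits/symbol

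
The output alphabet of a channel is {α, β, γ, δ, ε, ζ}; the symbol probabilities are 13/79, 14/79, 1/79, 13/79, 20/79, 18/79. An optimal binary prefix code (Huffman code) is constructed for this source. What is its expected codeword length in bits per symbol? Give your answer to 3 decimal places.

Repeatedly combine the two least-probable nodes; the expected code length is the sum of the merged weights.
merge 1/79 + 13/79 → 14/79
merge 13/79 + 14/79 → 27/79
merge 14/79 + 18/79 → 32/79
merge 20/79 + 27/79 → 47/79
merge 32/79 + 47/79 → 1
L = 14/79 + 27/79 + 32/79 + 47/79 + 1 = 199/79 ≈ 2.519 bits/symbol.

2.519 bits/symbol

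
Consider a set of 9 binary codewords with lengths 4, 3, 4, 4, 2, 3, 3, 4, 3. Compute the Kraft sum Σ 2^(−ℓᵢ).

1

With common denominator 2^4 = 16: Σ 2^(−ℓᵢ) = 1/16 + 2/16 + 1/16 + 1/16 + 4/16 + 2/16 + 2/16 + 1/16 + 2/16 = 16/16 = 1.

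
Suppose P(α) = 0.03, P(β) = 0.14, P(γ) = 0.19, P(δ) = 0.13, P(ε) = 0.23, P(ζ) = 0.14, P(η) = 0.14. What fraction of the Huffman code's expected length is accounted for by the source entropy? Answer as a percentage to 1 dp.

Entropy H = −Σ p log₂ p ≈ 2.6686 bits.
Huffman merges: 3/100+13/100→4/25; 7/50+7/50→7/25; 7/50+4/25→3/10; 19/100+23/100→21/50; 7/25+3/10→29/50; 21/50+29/50→1. L = 137/50 ≈ 2.7400.
Efficiency = H/L = 2.6686/2.7400 = 97.4%.

97.4%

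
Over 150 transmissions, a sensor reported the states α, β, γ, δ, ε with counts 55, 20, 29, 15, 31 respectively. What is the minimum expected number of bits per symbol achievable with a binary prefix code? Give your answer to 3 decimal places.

2.233 bits/symbol

Probabilities are the counts divided by 150.
Repeatedly combine the two least-probable nodes; the expected code length is the sum of the merged weights.
merge 1/10 + 2/15 → 7/30
merge 29/150 + 31/150 → 2/5
merge 7/30 + 11/30 → 3/5
merge 2/5 + 3/5 → 1
L = 7/30 + 2/5 + 3/5 + 1 = 67/30 ≈ 2.233 bits/symbol.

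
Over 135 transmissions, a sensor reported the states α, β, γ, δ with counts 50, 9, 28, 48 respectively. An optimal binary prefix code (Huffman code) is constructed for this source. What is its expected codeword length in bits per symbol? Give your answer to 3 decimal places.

1.904 bits/symbol

Probabilities are the counts divided by 135.
Repeatedly combine the two least-probable nodes; the expected code length is the sum of the merged weights.
merge 1/15 + 28/135 → 37/135
merge 37/135 + 16/45 → 17/27
merge 10/27 + 17/27 → 1
L = 37/135 + 17/27 + 1 = 257/135 ≈ 1.904 bits/symbol.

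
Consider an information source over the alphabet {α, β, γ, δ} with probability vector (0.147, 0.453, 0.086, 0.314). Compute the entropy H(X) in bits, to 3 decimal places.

1.753 bits

H = −Σ pᵢ log₂ pᵢ.
−0.147·log₂(0.147) = 0.4066
−0.453·log₂(0.453) = 0.5175
−0.086·log₂(0.086) = 0.3044
−0.314·log₂(0.314) = 0.5247
Sum ≈ 1.7533 → 1.753 bits.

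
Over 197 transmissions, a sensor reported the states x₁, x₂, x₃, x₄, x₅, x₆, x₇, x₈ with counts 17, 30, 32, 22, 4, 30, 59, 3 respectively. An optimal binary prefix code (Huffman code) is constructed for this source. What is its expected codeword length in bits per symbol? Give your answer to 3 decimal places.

Probabilities are the counts divided by 197.
Repeatedly combine the two least-probable nodes; the expected code length is the sum of the merged weights.
merge 3/197 + 4/197 → 7/197
merge 7/197 + 17/197 → 24/197
merge 22/197 + 24/197 → 46/197
merge 30/197 + 30/197 → 60/197
merge 32/197 + 46/197 → 78/197
merge 59/197 + 60/197 → 119/197
merge 78/197 + 119/197 → 1
L = 7/197 + 24/197 + 46/197 + 60/197 + 78/197 + 119/197 + 1 = 531/197 ≈ 2.695 bits/symbol.

2.695 bits/symbol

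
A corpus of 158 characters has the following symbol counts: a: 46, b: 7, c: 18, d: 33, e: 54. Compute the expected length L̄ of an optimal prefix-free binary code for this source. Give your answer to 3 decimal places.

2.158 bits/symbol

Probabilities are the counts divided by 158.
Repeatedly combine the two least-probable nodes; the expected code length is the sum of the merged weights.
merge 7/158 + 9/79 → 25/158
merge 25/158 + 33/158 → 29/79
merge 23/79 + 27/79 → 50/79
merge 29/79 + 50/79 → 1
L = 25/158 + 29/79 + 50/79 + 1 = 341/158 ≈ 2.158 bits/symbol.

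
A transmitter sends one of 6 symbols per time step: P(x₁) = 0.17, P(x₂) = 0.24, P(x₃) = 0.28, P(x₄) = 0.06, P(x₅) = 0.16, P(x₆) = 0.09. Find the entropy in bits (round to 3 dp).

H = −Σ pᵢ log₂ pᵢ.
−0.17·log₂(0.17) = 0.4346
−0.24·log₂(0.24) = 0.4941
−0.28·log₂(0.28) = 0.5142
−0.06·log₂(0.06) = 0.2435
−0.16·log₂(0.16) = 0.4230
−0.09·log₂(0.09) = 0.3127
Sum ≈ 2.4221 → 2.422 bits.

2.422 bits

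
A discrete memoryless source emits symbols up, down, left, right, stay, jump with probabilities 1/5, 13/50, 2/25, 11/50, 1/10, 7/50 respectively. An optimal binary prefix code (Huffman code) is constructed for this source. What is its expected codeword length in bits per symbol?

Repeatedly combine the two least-probable nodes; the expected code length is the sum of the merged weights.
merge 2/25 + 1/10 → 9/50
merge 7/50 + 9/50 → 8/25
merge 1/5 + 11/50 → 21/50
merge 13/50 + 8/25 → 29/50
merge 21/50 + 29/50 → 1
L = 9/50 + 8/25 + 21/50 + 29/50 + 1 = 5/2 = 2.5 bits/symbol.

2.5 bits/symbol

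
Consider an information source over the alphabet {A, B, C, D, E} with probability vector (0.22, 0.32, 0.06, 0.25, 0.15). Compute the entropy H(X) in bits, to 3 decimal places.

2.161 bits

H = −Σ pᵢ log₂ pᵢ.
−0.22·log₂(0.22) = 0.4806
−0.32·log₂(0.32) = 0.5260
−0.06·log₂(0.06) = 0.2435
−0.25·log₂(0.25) = 0.5000
−0.15·log₂(0.15) = 0.4105
Sum ≈ 2.1607 → 2.161 bits.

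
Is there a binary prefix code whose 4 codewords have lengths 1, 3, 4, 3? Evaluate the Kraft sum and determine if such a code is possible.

0.8125; yes

With common denominator 2^4 = 16: Σ 2^(−ℓᵢ) = 8/16 + 2/16 + 1/16 + 2/16 = 13/16 = 0.8125.
Kraft's inequality requires Σ ≤ 1; here Σ = 0.8125 ≤ 1, so such a prefix code exists.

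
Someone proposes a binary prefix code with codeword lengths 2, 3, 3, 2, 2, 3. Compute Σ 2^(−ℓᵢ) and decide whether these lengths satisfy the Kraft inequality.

With common denominator 2^3 = 8: Σ 2^(−ℓᵢ) = 2/8 + 1/8 + 1/8 + 2/8 + 2/8 + 1/8 = 9/8 = 1.125.
Kraft's inequality requires Σ ≤ 1; here Σ = 1.125 > 1, so no such prefix code exists.

1.125; no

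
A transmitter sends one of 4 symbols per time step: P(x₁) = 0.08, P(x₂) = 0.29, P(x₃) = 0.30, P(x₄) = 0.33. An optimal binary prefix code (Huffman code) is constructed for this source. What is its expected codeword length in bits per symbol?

Repeatedly combine the two least-probable nodes; the expected code length is the sum of the merged weights.
merge 2/25 + 29/100 → 37/100
merge 3/10 + 33/100 → 63/100
merge 37/100 + 63/100 → 1
L = 37/100 + 63/100 + 1 = 2 bits/symbol.

2 bits/symbol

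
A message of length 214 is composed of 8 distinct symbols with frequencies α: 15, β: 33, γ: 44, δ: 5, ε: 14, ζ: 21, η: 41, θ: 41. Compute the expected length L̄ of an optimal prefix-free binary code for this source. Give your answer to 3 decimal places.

2.850 bits/symbol

Probabilities are the counts divided by 214.
Repeatedly combine the two least-probable nodes; the expected code length is the sum of the merged weights.
merge 5/214 + 7/107 → 19/214
merge 15/214 + 19/214 → 17/107
merge 21/214 + 33/214 → 27/107
merge 17/107 + 41/214 → 75/214
merge 41/214 + 22/107 → 85/214
merge 27/107 + 75/214 → 129/214
merge 85/214 + 129/214 → 1
L = 19/214 + 17/107 + 27/107 + 75/214 + 85/214 + 129/214 + 1 = 305/107 ≈ 2.850 bits/symbol.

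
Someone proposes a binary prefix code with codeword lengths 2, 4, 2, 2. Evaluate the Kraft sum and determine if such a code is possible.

0.8125; yes

With common denominator 2^4 = 16: Σ 2^(−ℓᵢ) = 4/16 + 1/16 + 4/16 + 4/16 = 13/16 = 0.8125.
Kraft's inequality requires Σ ≤ 1; here Σ = 0.8125 ≤ 1, so such a prefix code exists.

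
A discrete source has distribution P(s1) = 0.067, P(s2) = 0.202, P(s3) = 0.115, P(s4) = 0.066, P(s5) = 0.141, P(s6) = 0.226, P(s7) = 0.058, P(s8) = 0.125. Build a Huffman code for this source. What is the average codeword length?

2.878 bits/symbol

Repeatedly combine the two least-probable nodes; the expected code length is the sum of the merged weights.
merge 29/500 + 33/500 → 31/250
merge 67/1000 + 23/200 → 91/500
merge 31/250 + 1/8 → 249/1000
merge 141/1000 + 91/500 → 323/1000
merge 101/500 + 113/500 → 107/250
merge 249/1000 + 323/1000 → 143/250
merge 107/250 + 143/250 → 1
L = 31/250 + 91/500 + 249/1000 + 323/1000 + 107/250 + 143/250 + 1 = 1439/500 = 2.878 bits/symbol.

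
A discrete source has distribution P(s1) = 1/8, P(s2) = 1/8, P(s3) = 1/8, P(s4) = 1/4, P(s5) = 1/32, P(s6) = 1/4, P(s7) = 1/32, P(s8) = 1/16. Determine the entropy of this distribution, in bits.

2.6875 bits

Each probability is a power of 1/2, so log₂(1/p) is an integer.
H = Σ p·log₂(1/p) = 1/8·3 + 1/8·3 + 1/8·3 + 1/4·2 + 1/32·5 + 1/4·2 + 1/32·5 + 1/16·4 = 2.6875 bits.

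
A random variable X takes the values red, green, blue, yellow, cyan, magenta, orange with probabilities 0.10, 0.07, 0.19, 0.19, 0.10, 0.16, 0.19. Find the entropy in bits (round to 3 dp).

2.722 bits

H = −Σ pᵢ log₂ pᵢ.
−0.10·log₂(0.10) = 0.3322
−0.07·log₂(0.07) = 0.2686
−0.19·log₂(0.19) = 0.4552
−0.19·log₂(0.19) = 0.4552
−0.10·log₂(0.10) = 0.3322
−0.16·log₂(0.16) = 0.4230
−0.19·log₂(0.19) = 0.4552
Sum ≈ 2.7216 → 2.722 bits.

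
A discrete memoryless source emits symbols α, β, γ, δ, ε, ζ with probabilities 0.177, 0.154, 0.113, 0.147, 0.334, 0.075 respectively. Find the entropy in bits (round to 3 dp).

H = −Σ pᵢ log₂ pᵢ.
−0.177·log₂(0.177) = 0.4422
−0.154·log₂(0.154) = 0.4156
−0.113·log₂(0.113) = 0.3555
−0.147·log₂(0.147) = 0.4066
−0.334·log₂(0.334) = 0.5284
−0.075·log₂(0.075) = 0.2803
Sum ≈ 2.4286 → 2.429 bits.

2.429 bits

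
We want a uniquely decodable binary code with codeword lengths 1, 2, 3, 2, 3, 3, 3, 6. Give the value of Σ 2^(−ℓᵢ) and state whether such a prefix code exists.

With common denominator 2^6 = 64: Σ 2^(−ℓᵢ) = 32/64 + 16/64 + 8/64 + 16/64 + 8/64 + 8/64 + 8/64 + 1/64 = 97/64 = 1.515625.
Kraft's inequality requires Σ ≤ 1; here Σ = 1.515625 > 1, so no such prefix code exists.

1.515625; no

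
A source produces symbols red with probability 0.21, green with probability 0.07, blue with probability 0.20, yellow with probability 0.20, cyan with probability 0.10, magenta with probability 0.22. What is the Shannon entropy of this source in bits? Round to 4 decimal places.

2.4829 bits

H = −Σ pᵢ log₂ pᵢ.
−0.21·log₂(0.21) = 0.4728
−0.07·log₂(0.07) = 0.2686
−0.20·log₂(0.20) = 0.4644
−0.20·log₂(0.20) = 0.4644
−0.10·log₂(0.10) = 0.3322
−0.22·log₂(0.22) = 0.4806
Sum ≈ 2.4829 → 2.4829 bits.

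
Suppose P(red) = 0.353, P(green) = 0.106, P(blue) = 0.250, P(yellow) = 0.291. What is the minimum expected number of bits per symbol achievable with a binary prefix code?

Repeatedly combine the two least-probable nodes; the expected code length is the sum of the merged weights.
merge 53/500 + 1/4 → 89/250
merge 291/1000 + 353/1000 → 161/250
merge 89/250 + 161/250 → 1
L = 89/250 + 161/250 + 1 = 2 bits/symbol.

2 bits/symbol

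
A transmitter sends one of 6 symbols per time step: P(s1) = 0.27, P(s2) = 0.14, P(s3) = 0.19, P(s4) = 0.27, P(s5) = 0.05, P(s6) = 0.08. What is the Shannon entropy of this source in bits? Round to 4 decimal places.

H = −Σ pᵢ log₂ pᵢ.
−0.27·log₂(0.27) = 0.5100
−0.14·log₂(0.14) = 0.3971
−0.19·log₂(0.19) = 0.4552
−0.27·log₂(0.27) = 0.5100
−0.05·log₂(0.05) = 0.2161
−0.08·log₂(0.08) = 0.2915
Sum ≈ 2.3800 → 2.3800 bits.

2.3800 bits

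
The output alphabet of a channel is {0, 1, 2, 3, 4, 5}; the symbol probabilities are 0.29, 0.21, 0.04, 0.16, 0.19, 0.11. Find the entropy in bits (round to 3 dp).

H = −Σ pᵢ log₂ pᵢ.
−0.29·log₂(0.29) = 0.5179
−0.21·log₂(0.21) = 0.4728
−0.04·log₂(0.04) = 0.1858
−0.16·log₂(0.16) = 0.4230
−0.19·log₂(0.19) = 0.4552
−0.11·log₂(0.11) = 0.3503
Sum ≈ 2.4050 → 2.405 bits.

2.405 bits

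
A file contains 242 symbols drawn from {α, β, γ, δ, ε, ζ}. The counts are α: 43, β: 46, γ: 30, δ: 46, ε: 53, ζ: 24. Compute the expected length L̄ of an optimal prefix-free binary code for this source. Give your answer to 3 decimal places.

Probabilities are the counts divided by 242.
Repeatedly combine the two least-probable nodes; the expected code length is the sum of the merged weights.
merge 12/121 + 15/121 → 27/121
merge 43/242 + 23/121 → 89/242
merge 23/121 + 53/242 → 9/22
merge 27/121 + 89/242 → 13/22
merge 9/22 + 13/22 → 1
L = 27/121 + 89/242 + 9/22 + 13/22 + 1 = 57/22 ≈ 2.591 bits/symbol.

2.591 bits/symbol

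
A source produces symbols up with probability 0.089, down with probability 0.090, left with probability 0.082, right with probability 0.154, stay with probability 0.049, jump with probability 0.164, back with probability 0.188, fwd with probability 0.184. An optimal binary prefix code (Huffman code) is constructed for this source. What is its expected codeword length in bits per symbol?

Repeatedly combine the two least-probable nodes; the expected code length is the sum of the merged weights.
merge 49/1000 + 41/500 → 131/1000
merge 89/1000 + 9/100 → 179/1000
merge 131/1000 + 77/500 → 57/200
merge 41/250 + 179/1000 → 343/1000
merge 23/125 + 47/250 → 93/250
merge 57/200 + 343/1000 → 157/250
merge 93/250 + 157/250 → 1
L = 131/1000 + 179/1000 + 57/200 + 343/1000 + 93/250 + 157/250 + 1 = 1469/500 = 2.938 bits/symbol.

2.938 bits/symbol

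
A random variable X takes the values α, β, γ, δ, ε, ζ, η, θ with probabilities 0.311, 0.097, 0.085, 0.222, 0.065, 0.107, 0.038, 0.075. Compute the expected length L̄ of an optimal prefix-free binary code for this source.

Repeatedly combine the two least-probable nodes; the expected code length is the sum of the merged weights.
merge 19/500 + 13/200 → 103/1000
merge 3/40 + 17/200 → 4/25
merge 97/1000 + 103/1000 → 1/5
merge 107/1000 + 4/25 → 267/1000
merge 1/5 + 111/500 → 211/500
merge 267/1000 + 311/1000 → 289/500
merge 211/500 + 289/500 → 1
L = 103/1000 + 4/25 + 1/5 + 267/1000 + 211/500 + 289/500 + 1 = 273/100 = 2.73 bits/symbol.

2.73 bits/symbol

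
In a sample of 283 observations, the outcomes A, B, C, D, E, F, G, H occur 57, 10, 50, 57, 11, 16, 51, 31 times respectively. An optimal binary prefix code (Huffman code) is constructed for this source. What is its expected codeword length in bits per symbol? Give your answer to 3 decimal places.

Probabilities are the counts divided by 283.
Repeatedly combine the two least-probable nodes; the expected code length is the sum of the merged weights.
merge 10/283 + 11/283 → 21/283
merge 16/283 + 21/283 → 37/283
merge 31/283 + 37/283 → 68/283
merge 50/283 + 51/283 → 101/283
merge 57/283 + 57/283 → 114/283
merge 68/283 + 101/283 → 169/283
merge 114/283 + 169/283 → 1
L = 21/283 + 37/283 + 68/283 + 101/283 + 114/283 + 169/283 + 1 = 793/283 ≈ 2.802 bits/symbol.

2.802 bits/symbol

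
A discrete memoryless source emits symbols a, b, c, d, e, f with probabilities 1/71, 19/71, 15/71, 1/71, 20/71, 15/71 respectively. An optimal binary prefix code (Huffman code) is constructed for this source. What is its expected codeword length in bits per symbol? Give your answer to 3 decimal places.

2.268 bits/symbol

Repeatedly combine the two least-probable nodes; the expected code length is the sum of the merged weights.
merge 1/71 + 1/71 → 2/71
merge 2/71 + 15/71 → 17/71
merge 15/71 + 17/71 → 32/71
merge 19/71 + 20/71 → 39/71
merge 32/71 + 39/71 → 1
L = 2/71 + 17/71 + 32/71 + 39/71 + 1 = 161/71 ≈ 2.268 bits/symbol.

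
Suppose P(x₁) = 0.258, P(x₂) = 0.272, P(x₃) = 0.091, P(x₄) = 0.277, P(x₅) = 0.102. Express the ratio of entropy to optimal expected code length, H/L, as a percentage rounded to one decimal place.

Entropy H = −Σ p log₂ p ≈ 2.1788 bits.
Huffman merges: 91/1000+51/500→193/1000; 193/1000+129/500→451/1000; 34/125+277/1000→549/1000; 451/1000+549/1000→1. L = 2193/1000 ≈ 2.1930.
Efficiency = H/L = 2.1788/2.1930 = 99.4%.

99.4%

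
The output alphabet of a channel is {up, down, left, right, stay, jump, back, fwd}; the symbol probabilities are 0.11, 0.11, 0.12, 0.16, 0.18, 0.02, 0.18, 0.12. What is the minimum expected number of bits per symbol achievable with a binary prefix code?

2.95 bits/symbol

Repeatedly combine the two least-probable nodes; the expected code length is the sum of the merged weights.
merge 1/50 + 11/100 → 13/100
merge 11/100 + 3/25 → 23/100
merge 3/25 + 13/100 → 1/4
merge 4/25 + 9/50 → 17/50
merge 9/50 + 23/100 → 41/100
merge 1/4 + 17/50 → 59/100
merge 41/100 + 59/100 → 1
L = 13/100 + 23/100 + 1/4 + 17/50 + 41/100 + 59/100 + 1 = 59/20 = 2.95 bits/symbol.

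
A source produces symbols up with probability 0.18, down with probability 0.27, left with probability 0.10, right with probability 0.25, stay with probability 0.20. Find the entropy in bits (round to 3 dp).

H = −Σ pᵢ log₂ pᵢ.
−0.18·log₂(0.18) = 0.4453
−0.27·log₂(0.27) = 0.5100
−0.10·log₂(0.10) = 0.3322
−0.25·log₂(0.25) = 0.5000
−0.20·log₂(0.20) = 0.4644
Sum ≈ 2.2519 → 2.252 bits.

2.252 bits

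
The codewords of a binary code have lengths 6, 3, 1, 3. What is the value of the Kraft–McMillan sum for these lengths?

0.765625

With common denominator 2^6 = 64: Σ 2^(−ℓᵢ) = 1/64 + 8/64 + 32/64 + 8/64 = 49/64 = 0.765625.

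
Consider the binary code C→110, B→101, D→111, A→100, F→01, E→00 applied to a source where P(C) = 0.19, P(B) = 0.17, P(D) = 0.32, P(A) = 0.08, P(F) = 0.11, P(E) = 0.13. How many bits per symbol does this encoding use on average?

2.76 bits/symbol

L̄ = Σ pᵢ·ℓᵢ = 0.19·3 + 0.17·3 + 0.32·3 + 0.08·3 + 0.11·2 + 0.13·2 = 2.76 bits/symbol.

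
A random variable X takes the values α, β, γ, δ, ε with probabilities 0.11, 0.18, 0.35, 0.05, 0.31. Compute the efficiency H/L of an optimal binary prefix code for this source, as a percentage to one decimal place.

96.1%

Entropy H = −Σ p log₂ p ≈ 2.0656 bits.
Huffman merges: 1/20+11/100→4/25; 4/25+9/50→17/50; 31/100+17/50→13/20; 7/20+13/20→1. L = 43/20 ≈ 2.1500.
Efficiency = H/L = 2.0656/2.1500 = 96.1%.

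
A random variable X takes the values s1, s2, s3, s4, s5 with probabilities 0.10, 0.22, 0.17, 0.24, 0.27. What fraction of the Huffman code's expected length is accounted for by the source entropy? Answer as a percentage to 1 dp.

99.2%

Entropy H = −Σ p log₂ p ≈ 2.2515 bits.
Huffman merges: 1/10+17/100→27/100; 11/50+6/25→23/50; 27/100+27/100→27/50; 23/50+27/50→1. L = 227/100 ≈ 2.2700.
Efficiency = H/L = 2.2515/2.2700 = 99.2%.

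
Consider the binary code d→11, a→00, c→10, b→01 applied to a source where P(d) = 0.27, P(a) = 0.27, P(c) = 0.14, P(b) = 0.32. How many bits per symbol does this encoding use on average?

L̄ = Σ pᵢ·ℓᵢ = 0.27·2 + 0.27·2 + 0.14·2 + 0.32·2 = 2 bits/symbol.

2 bits/symbol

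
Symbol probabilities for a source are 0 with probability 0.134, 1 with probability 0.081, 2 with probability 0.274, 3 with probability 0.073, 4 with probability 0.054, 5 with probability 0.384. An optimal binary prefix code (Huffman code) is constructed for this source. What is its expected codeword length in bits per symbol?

2.293 bits/symbol

Repeatedly combine the two least-probable nodes; the expected code length is the sum of the merged weights.
merge 27/500 + 73/1000 → 127/1000
merge 81/1000 + 127/1000 → 26/125
merge 67/500 + 26/125 → 171/500
merge 137/500 + 171/500 → 77/125
merge 48/125 + 77/125 → 1
L = 127/1000 + 26/125 + 171/500 + 77/125 + 1 = 2293/1000 = 2.293 bits/symbol.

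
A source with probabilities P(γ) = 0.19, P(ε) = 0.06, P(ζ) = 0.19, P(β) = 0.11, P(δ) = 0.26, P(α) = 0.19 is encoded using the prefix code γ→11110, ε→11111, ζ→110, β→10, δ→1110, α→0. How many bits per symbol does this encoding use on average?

L̄ = Σ pᵢ·ℓᵢ = 0.19·5 + 0.06·5 + 0.19·3 + 0.11·2 + 0.26·4 + 0.19·1 = 3.27 bits/symbol.

3.27 bits/symbol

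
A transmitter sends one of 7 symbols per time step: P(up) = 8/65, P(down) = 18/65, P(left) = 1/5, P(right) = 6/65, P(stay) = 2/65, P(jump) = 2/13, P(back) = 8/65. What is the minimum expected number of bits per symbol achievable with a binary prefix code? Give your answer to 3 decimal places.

Repeatedly combine the two least-probable nodes; the expected code length is the sum of the merged weights.
merge 2/65 + 6/65 → 8/65
merge 8/65 + 8/65 → 16/65
merge 8/65 + 2/13 → 18/65
merge 1/5 + 16/65 → 29/65
merge 18/65 + 18/65 → 36/65
merge 29/65 + 36/65 → 1
L = 8/65 + 16/65 + 18/65 + 29/65 + 36/65 + 1 = 172/65 ≈ 2.646 bits/symbol.

2.646 bits/symbol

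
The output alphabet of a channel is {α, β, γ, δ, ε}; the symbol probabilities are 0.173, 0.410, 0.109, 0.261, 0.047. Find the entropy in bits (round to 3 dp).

H = −Σ pᵢ log₂ pᵢ.
−0.173·log₂(0.173) = 0.4379
−0.410·log₂(0.410) = 0.5274
−0.109·log₂(0.109) = 0.3485
−0.261·log₂(0.261) = 0.5058
−0.047·log₂(0.047) = 0.2073
Sum ≈ 2.0269 → 2.027 bits.

2.027 bits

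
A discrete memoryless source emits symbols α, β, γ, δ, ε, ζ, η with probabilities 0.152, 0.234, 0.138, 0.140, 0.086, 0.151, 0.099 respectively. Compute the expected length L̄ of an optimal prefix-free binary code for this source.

Repeatedly combine the two least-probable nodes; the expected code length is the sum of the merged weights.
merge 43/500 + 99/1000 → 37/200
merge 69/500 + 7/50 → 139/500
merge 151/1000 + 19/125 → 303/1000
merge 37/200 + 117/500 → 419/1000
merge 139/500 + 303/1000 → 581/1000
merge 419/1000 + 581/1000 → 1
L = 37/200 + 139/500 + 303/1000 + 419/1000 + 581/1000 + 1 = 1383/500 = 2.766 bits/symbol.

2.766 bits/symbol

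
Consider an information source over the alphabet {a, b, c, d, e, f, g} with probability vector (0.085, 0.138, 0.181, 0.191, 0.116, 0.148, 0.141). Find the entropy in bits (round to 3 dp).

H = −Σ pᵢ log₂ pᵢ.
−0.085·log₂(0.085) = 0.3023
−0.138·log₂(0.138) = 0.3943
−0.181·log₂(0.181) = 0.4463
−0.191·log₂(0.191) = 0.4562
−0.116·log₂(0.116) = 0.3605
−0.148·log₂(0.148) = 0.4079
−0.141·log₂(0.141) = 0.3985
Sum ≈ 2.7660 → 2.766 bits.

2.766 bits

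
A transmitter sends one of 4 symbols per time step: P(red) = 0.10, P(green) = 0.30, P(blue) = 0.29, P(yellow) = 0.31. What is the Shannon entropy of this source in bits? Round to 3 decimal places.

1.895 bits

H = −Σ pᵢ log₂ pᵢ.
−0.10·log₂(0.10) = 0.3322
−0.30·log₂(0.30) = 0.5211
−0.29·log₂(0.29) = 0.5179
−0.31·log₂(0.31) = 0.5238
Sum ≈ 1.8950 → 1.895 bits.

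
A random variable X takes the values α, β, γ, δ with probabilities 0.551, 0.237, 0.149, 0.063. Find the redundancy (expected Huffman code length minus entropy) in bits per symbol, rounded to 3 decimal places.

0.034 bits

Entropy H = −Σ p log₂ p ≈ 1.6266 bits.
Huffman merges: 63/1000+149/1000→53/250; 53/250+237/1000→449/1000; 449/1000+551/1000→1. L = 1661/1000 ≈ 1.6610.
L − H = 1.6610 − 1.6266 = 0.034 bits.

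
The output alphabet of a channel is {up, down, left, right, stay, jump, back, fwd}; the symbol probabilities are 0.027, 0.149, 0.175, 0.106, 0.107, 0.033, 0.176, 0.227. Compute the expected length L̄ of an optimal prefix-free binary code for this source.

Repeatedly combine the two least-probable nodes; the expected code length is the sum of the merged weights.
merge 27/1000 + 33/1000 → 3/50
merge 3/50 + 53/500 → 83/500
merge 107/1000 + 149/1000 → 32/125
merge 83/500 + 7/40 → 341/1000
merge 22/125 + 227/1000 → 403/1000
merge 32/125 + 341/1000 → 597/1000
merge 403/1000 + 597/1000 → 1
L = 3/50 + 83/500 + 32/125 + 341/1000 + 403/1000 + 597/1000 + 1 = 2823/1000 = 2.823 bits/symbol.

2.823 bits/symbol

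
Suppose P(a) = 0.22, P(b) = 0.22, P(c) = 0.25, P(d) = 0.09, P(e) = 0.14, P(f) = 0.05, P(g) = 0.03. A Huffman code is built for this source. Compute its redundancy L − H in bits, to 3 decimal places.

0.021 bits

Entropy H = −Σ p log₂ p ≈ 2.5388 bits.
Huffman merges: 3/100+1/20→2/25; 2/25+9/100→17/100; 7/50+17/100→31/100; 11/50+11/50→11/25; 1/4+31/100→14/25; 11/25+14/25→1. L = 64/25 ≈ 2.5600.
L − H = 2.5600 − 2.5388 = 0.021 bits.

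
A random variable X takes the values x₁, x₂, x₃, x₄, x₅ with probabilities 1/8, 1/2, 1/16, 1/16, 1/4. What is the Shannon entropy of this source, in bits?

Each probability is a power of 1/2, so log₂(1/p) is an integer.
H = Σ p·log₂(1/p) = 1/8·3 + 1/2·1 + 1/16·4 + 1/16·4 + 1/4·2 = 1.875 bits.

1.875 bits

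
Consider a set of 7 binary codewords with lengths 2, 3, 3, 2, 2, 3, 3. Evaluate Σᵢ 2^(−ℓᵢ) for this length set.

1.25

With common denominator 2^3 = 8: Σ 2^(−ℓᵢ) = 2/8 + 1/8 + 1/8 + 2/8 + 2/8 + 1/8 + 1/8 = 10/8 = 1.25.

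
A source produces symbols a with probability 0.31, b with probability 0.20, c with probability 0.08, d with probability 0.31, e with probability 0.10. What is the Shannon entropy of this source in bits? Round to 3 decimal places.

H = −Σ pᵢ log₂ pᵢ.
−0.31·log₂(0.31) = 0.5238
−0.20·log₂(0.20) = 0.4644
−0.08·log₂(0.08) = 0.2915
−0.31·log₂(0.31) = 0.5238
−0.10·log₂(0.10) = 0.3322
Sum ≈ 2.1357 → 2.136 bits.

2.136 bits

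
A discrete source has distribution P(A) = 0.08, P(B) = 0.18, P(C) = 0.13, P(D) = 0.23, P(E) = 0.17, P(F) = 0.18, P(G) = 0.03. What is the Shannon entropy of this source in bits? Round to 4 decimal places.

H = −Σ pᵢ log₂ pᵢ.
−0.08·log₂(0.08) = 0.2915
−0.18·log₂(0.18) = 0.4453
−0.13·log₂(0.13) = 0.3826
−0.23·log₂(0.23) = 0.4877
−0.17·log₂(0.17) = 0.4346
−0.18·log₂(0.18) = 0.4453
−0.03·log₂(0.03) = 0.1518
Sum ≈ 2.6388 → 2.6388 bits.

2.6388 bits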